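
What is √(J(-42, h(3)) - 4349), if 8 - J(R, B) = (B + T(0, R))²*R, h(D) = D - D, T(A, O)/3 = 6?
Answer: √9267 ≈ 96.265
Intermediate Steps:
T(A, O) = 18 (T(A, O) = 3*6 = 18)
h(D) = 0
J(R, B) = 8 - R*(18 + B)² (J(R, B) = 8 - (B + 18)²*R = 8 - (18 + B)²*R = 8 - R*(18 + B)²)
√(J(-42, h(3)) - 4349) = √((8 - 1*(-42)*(18 + 0)²) - 4349) = √((8 - 1*(-42)*18²) - 4349) = √((8 - 1*(-42)*324) - 4349) = √((8 + 13608) - 4349) = √(13616 - 4349) = √9267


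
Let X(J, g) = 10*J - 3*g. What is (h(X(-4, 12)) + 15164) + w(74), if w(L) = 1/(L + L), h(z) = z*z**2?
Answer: -62724175/148 ≈ -4.2381e+5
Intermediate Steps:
X(J, g) = -3*g + 10*J
h(z) = z**3
w(L) = 1/(2*L)
(h(X(-4, 12)) + 15164) + w(74) = ((-3*12 + 10*(-4))**3 + 15164) + (1/2)/74 = ((-36 - 40)**3 + 15164) + (1/2)*(1/74) = ((-76)**3 + 15164) + 1/148 = (-438976 + 15164) + 1/148 = -423812 + 1/148 = -62724175/148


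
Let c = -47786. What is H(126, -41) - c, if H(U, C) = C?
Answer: 47745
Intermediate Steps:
H(126, -41) - c = -41 - 1*(-47786) = -41 + 47786 = 47745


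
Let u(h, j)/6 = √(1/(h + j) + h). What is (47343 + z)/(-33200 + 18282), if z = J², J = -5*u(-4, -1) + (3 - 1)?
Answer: -43567/14918 + 12*I*√105/7459 ≈ -2.9204 + 0.016485*I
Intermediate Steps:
u(h, j) = 6*√(h + 1/(h + j)) (u(h, j) = 6*√(1/(h + j) + h) = 6*√(h + 1/(h + j)))
J = 2 - 6*I*√105 (J = -30*√((1 - 4*(-4 - 1))/(-4 - 1)) + (3 - 1) = -30*√((1 - 4*(-5))/(-5)) + 2 = -30*√(-(1 + 20)/5) + 2 = -30*√(-⅕*21) + 2 = -30*√(-21/5) + 2 = -30*I*√105/5 + 2 = -6*I*√105 + 2 = 2 - 6*I*√105 ≈ 2.0 - 61.482*I)
z = (2 - 6*I*√105)² ≈ -3776.0 - 245.93*I
(47343 + z)/(-33200 + 18282) = (47343 + (-3776 - 24*I*√105))/(-33200 + 18282) = (43567 - 24*I*√105)/(-14918) = (43567 - 24*I*√105)*(-1/14918) = -43567/14918 + 12*I*√105/7459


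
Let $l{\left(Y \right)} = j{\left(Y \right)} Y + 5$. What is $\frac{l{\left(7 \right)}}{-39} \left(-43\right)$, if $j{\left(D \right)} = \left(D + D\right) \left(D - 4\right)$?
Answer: $\frac{989}{3} \approx 329.67$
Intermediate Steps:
$j{\left(D \right)} = 2 D \left(-4 + D\right)$
$l{\left(Y \right)} = 5 + 2 Y^{2} \left(-4 + Y\right)$ ($l{\left(Y \right)} = 2 Y \left(-4 + Y\right) Y + 5 = 2 Y^{2} \left(-4 + Y\right) + 5 = 5 + 2 Y^{2} \left(-4 + Y\right)$)
$\frac{l{\left(7 \right)}}{-39} \left(-43\right) = \frac{5 + 2 \cdot 7^{2} \left(-4 + 7\right)}{-39} \left(-43\right) = - \frac{5 + 2 \cdot 49 \cdot 3}{39} \left(-43\right) = - \frac{5 + 294}{39} \left(-43\right) = \left(- \frac{1}{39}\right) 299 \left(-43\right) = \left(- \frac{23}{3}\right) \left(-43\right) = \frac{989}{3}$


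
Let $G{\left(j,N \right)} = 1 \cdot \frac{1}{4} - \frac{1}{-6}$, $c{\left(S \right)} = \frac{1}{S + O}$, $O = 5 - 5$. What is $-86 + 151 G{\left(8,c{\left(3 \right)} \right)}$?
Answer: $- \frac{277}{12} \approx -23.083$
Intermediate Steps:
$O = 0$ ($O = 5 - 5 = 0$)
$c{\left(S \right)} = \frac{1}{S}$ ($c{\left(S \right)} = \frac{1}{S + 0} = \frac{1}{S}$)
$G{\left(j,N \right)} = \frac{5}{12}$ ($G{\left(j,N \right)} = 1 \cdot \frac{1}{4} - - \frac{1}{6} = \frac{1}{4} + \frac{1}{6} = \frac{5}{12}$)
$-86 + 151 G{\left(8,c{\left(3 \right)} \right)} = -86 + 151 \cdot \frac{5}{12} = -86 + \frac{755}{12} = - \frac{277}{12}$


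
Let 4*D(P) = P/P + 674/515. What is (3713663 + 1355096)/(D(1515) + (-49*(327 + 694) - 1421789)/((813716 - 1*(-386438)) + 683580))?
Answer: -9834639476089180/396092677 ≈ -2.4829e+7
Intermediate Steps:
D(P) = 1189/2060 (D(P) = (P/P + 674/515)/4 = (1 + 674*(1/515))/4 = (1 + 674/515)/4 = (¼)*(1189/515) = 1189/2060)
(3713663 + 1355096)/(D(1515) + (-49*(327 + 694) - 1421789)/((813716 - 1*(-386438)) + 683580)) = (3713663 + 1355096)/(1189/2060 + (-49*(327 + 694) - 1421789)/((813716 - 1*(-386438)) + 683580)) = 5068759/(1189/2060 + (-49*1021 - 1421789)/((813716 + 386438) + 683580)) = 5068759/(1189/2060 + (-50029 - 1421789)/(1200154 + 683580)) = 5068759/(1189/2060 - 1471818/1883734) = 5068759/(1189/2060 - 1471818*1/1883734) = 5068759/(1189/2060 - 735909/941867) = 5068759/(-396092677/1940246020) = 5068759*(-1940246020/396092677) = -9834639476089180/396092677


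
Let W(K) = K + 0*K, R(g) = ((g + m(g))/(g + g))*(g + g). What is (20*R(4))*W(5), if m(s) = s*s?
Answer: 2000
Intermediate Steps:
m(s) = s²
R(g) = g + g² (R(g) = ((g + g²)/(g + g))*(g + g) = ((g + g²)/((2*g)))*(2*g) = ((g + g²)*(1/(2*g)))*(2*g) = ((g + g²)/(2*g))*(2*g) = g + g²)
W(K) = K (W(K) = K + 0 = K)
(20*R(4))*W(5) = (20*(4*(1 + 4)))*5 = (20*(4*5))*5 = (20*20)*5 = 400*5 = 2000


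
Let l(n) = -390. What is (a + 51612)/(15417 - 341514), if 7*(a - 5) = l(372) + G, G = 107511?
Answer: -66920/326097 ≈ -0.20521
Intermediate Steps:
a = 15308 (a = 5 + (-390 + 107511)/7 = 5 + (⅐)*107121 = 5 + 15303 = 15308)
(a + 51612)/(15417 - 341514) = (15308 + 51612)/(15417 - 341514) = 66920/(-326097) = 66920*(-1/326097) = -66920/326097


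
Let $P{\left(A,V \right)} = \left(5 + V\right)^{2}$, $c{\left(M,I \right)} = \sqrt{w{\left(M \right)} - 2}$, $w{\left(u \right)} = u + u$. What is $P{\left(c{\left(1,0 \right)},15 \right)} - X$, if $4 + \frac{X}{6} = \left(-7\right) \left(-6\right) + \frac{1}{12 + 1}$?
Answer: $\frac{2230}{13} \approx 171.54$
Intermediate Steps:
$w{\left(u \right)} = 2 u$
$c{\left(M,I \right)} = \sqrt{-2 + 2 M}$ ($c{\left(M,I \right)} = \sqrt{2 M - 2} = \sqrt{-2 + 2 M}$)
$X = \frac{2970}{13}$ ($X = -24 + 6 \left(\left(-7\right) \left(-6\right) + \frac{1}{12 + 1}\right) = -24 + 6 \left(42 + \frac{1}{13}\right) = -24 + 6 \cdot \frac{547}{13} = -24 + \frac{3282}{13} = \frac{2970}{13} \approx 228.46$)
$P{\left(c{\left(1,0 \right)},15 \right)} - X = \left(5 + 15\right)^{2} - \frac{2970}{13} = 20^{2} - \frac{2970}{13} = 400 - \frac{2970}{13} = \frac{2230}{13}$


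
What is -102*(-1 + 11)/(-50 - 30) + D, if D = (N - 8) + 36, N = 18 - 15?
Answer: 175/4 ≈ 43.750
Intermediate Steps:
N = 3
D = 31 (D = (3 - 8) + 36 = -5 + 36 = 31)
-102*(-1 + 11)/(-50 - 30) + D = -102*(-1 + 11)/(-50 - 30) + 31 = -1020/(-80) + 31 = -1020*(-1)/80 + 31 = -102*(-1/8) + 31 = 51/4 + 31 = 175/4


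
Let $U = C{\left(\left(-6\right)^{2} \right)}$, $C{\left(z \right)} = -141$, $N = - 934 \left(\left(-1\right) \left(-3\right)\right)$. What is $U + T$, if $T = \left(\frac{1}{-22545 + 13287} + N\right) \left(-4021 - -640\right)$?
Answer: $\frac{29234978333}{3086} \approx 9.4734 \cdot 10^{6}$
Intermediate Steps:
$N = -2802$ ($N = \left(-934\right) 3 = -2802$)
$U = -141$
$T = \frac{29235413459}{3086}$ ($T = \left(\frac{1}{-22545 + 13287} - 2802\right) \left(-4021 - -640\right) = \left(\frac{1}{-9258} - 2802\right) \left(-4021 + 640\right) = \left(- \frac{1}{9258} - 2802\right) \left(-3381\right) = \left(- \frac{25940917}{9258}\right) \left(-3381\right) = \frac{29235413459}{3086} \approx 9.4736 \cdot 10^{6}$)
$U + T = -141 + \frac{29235413459}{3086} = \frac{29234978333}{3086}$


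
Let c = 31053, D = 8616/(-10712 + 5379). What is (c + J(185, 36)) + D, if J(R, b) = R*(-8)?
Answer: 157704193/5333 ≈ 29571.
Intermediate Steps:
J(R, b) = -8*R
D = -8616/5333 (D = 8616/(-5333) = 8616*(-1/5333) = -8616/5333 ≈ -1.6156)
(c + J(185, 36)) + D = (31053 - 8*185) - 8616/5333 = (31053 - 1480) - 8616/5333 = 29573 - 8616/5333 = 157704193/5333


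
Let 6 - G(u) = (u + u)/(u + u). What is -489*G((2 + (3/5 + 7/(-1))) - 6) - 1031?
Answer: -3476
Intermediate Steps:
G(u) = 5 (G(u) = 6 - (u + u)/(u + u) = 6 - 2*u/(2*u) = 6 - 2*u*1/(2*u) = 6 - 1*1 = 6 - 1 = 5)
-489*G((2 + (3/5 + 7/(-1))) - 6) - 1031 = -489*5 - 1031 = -2445 - 1031 = -3476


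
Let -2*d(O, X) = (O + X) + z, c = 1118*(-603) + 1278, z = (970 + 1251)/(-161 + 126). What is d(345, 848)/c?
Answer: 6589/7850220 ≈ 0.00083934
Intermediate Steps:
z = -2221/35 (z = 2221/(-35) = 2221*(-1/35) = -2221/35 ≈ -63.457)
c = -672876 (c = -674154 + 1278 = -672876)
d(O, X) = 2221/70 - O/2 - X/2 (d(O, X) = -((O + X) - 2221/35)/2 = -(-2221/35 + O + X)/2 = 2221/70 - O/2 - X/2)
d(345, 848)/c = (2221/70 - ½*345 - ½*848)/(-672876) = (2221/70 - 345/2 - 424)*(-1/672876) = -19767/35*(-1/672876) = 6589/7850220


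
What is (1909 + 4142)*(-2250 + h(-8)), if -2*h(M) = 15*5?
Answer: -27683325/2 ≈ -1.3842e+7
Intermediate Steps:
h(M) = -75/2 (h(M) = -15*5/2 = -1/2*75 = -75/2)
(1909 + 4142)*(-2250 + h(-8)) = (1909 + 4142)*(-2250 - 75/2) = 6051*(-4575/2) = -27683325/2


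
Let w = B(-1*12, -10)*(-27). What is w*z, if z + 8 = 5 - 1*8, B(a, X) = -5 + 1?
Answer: -1188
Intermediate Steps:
B(a, X) = -4
w = 108 (w = -4*(-27) = 108)
z = -11 (z = -8 + (5 - 1*8) = -8 + (5 - 8) = -8 - 3 = -11)
w*z = 108*(-11) = -1188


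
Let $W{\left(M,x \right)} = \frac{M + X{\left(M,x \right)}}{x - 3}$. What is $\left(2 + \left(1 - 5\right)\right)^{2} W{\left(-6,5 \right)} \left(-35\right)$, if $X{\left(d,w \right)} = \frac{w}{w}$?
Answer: $350$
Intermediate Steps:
$X{\left(d,w \right)} = 1$
$W{\left(M,x \right)} = \frac{1 + M}{-3 + x}$ ($W{\left(M,x \right)} = \frac{M + 1}{x - 3} = \frac{1 + M}{-3 + x}$)
$\left(2 + \left(1 - 5\right)\right)^{2} W{\left(-6,5 \right)} \left(-35\right) = \left(2 + \left(1 - 5\right)\right)^{2} \frac{1 - 6}{-3 + 5} \left(-35\right) = \left(2 + \left(1 - 5\right)\right)^{2} \cdot \frac{1}{2} \left(-5\right) \left(-35\right) = \left(2 - 4\right)^{2} \cdot \frac{1}{2} \left(-5\right) \left(-35\right) = \left(-2\right)^{2} \left(- \frac{5}{2}\right) \left(-35\right) = 4 \left(- \frac{5}{2}\right) \left(-35\right) = \left(-10\right) \left(-35\right) = 350$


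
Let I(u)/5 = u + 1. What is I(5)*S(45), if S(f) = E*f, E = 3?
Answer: 4050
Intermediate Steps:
I(u) = 5 + 5*u (I(u) = 5*(u + 1) = 5*(1 + u) = 5 + 5*u)
S(f) = 3*f
I(5)*S(45) = (5 + 5*5)*(3*45) = (5 + 25)*135 = 30*135 = 4050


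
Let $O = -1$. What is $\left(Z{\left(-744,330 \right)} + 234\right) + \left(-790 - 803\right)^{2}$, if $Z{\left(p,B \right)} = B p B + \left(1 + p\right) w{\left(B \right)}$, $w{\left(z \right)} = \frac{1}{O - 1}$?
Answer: $- \frac{156966691}{2} \approx -7.8483 \cdot 10^{7}$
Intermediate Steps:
$w{\left(z \right)} = - \frac{1}{2}$ ($w{\left(z \right)} = \frac{1}{-1 - 1} = \frac{1}{-2} = - \frac{1}{2}$)
$Z{\left(p,B \right)} = - \frac{1}{2} - \frac{p}{2} + p B^{2}$ ($Z{\left(p,B \right)} = B p B + \left(1 + p\right) \left(- \frac{1}{2}\right) = p B^{2} - \left(\frac{1}{2} + \frac{p}{2}\right) = - \frac{1}{2} - \frac{p}{2} + p B^{2}$)
$\left(Z{\left(-744,330 \right)} + 234\right) + \left(-790 - 803\right)^{2} = \left(\left(- \frac{1}{2} - -372 - 744 \cdot 330^{2}\right) + 234\right) + \left(-790 - 803\right)^{2} = \left(\left(- \frac{1}{2} + 372 - 81021600\right) + 234\right) + \left(-1593\right)^{2} = \left(\left(- \frac{1}{2} + 372 - 81021600\right) + 234\right) + 2537649 = \left(- \frac{162042457}{2} + 234\right) + 2537649 = - \frac{162041989}{2} + 2537649 = - \frac{156966691}{2}$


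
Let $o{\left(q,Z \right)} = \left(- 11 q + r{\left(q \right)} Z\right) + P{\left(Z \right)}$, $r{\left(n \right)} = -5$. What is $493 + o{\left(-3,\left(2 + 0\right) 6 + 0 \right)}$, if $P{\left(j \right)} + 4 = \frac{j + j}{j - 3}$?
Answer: $\frac{1394}{3} \approx 464.67$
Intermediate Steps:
$P{\left(j \right)} = -4 + \frac{2 j}{-3 + j}$ ($P{\left(j \right)} = -4 + \frac{j + j}{j - 3} = -4 + \frac{2 j}{-3 + j}$)
$o{\left(q,Z \right)} = - 11 q - 5 Z + \frac{2 \left(6 - Z\right)}{-3 + Z}$ ($o{\left(q,Z \right)} = \left(- 11 q - 5 Z\right) + \frac{2 \left(6 - Z\right)}{-3 + Z} = - 11 q - 5 Z + \frac{2 \left(6 - Z\right)}{-3 + Z}$)
$493 + o{\left(-3,\left(2 + 0\right) 6 + 0 \right)} = 493 + \frac{12 - 2 \left(\left(2 + 0\right) 6 + 0\right) - \left(-3 + \left(\left(2 + 0\right) 6 + 0\right)\right) \left(5 \left(\left(2 + 0\right) 6 + 0\right) + 11 \left(-3\right)\right)}{-3 + \left(\left(2 + 0\right) 6 + 0\right)} = 493 + \frac{12 - 2 \left(2 \cdot 6 + 0\right) - \left(-3 + \left(2 \cdot 6 + 0\right)\right) \left(5 \left(2 \cdot 6 + 0\right) - 33\right)}{-3 + \left(2 \cdot 6 + 0\right)} = 493 + \frac{12 - 2 \left(12 + 0\right) - \left(-3 + \left(12 + 0\right)\right) \left(5 \left(12 + 0\right) - 33\right)}{-3 + \left(12 + 0\right)} = 493 + \frac{12 - 24 - \left(-3 + 12\right) \left(5 \cdot 12 - 33\right)}{-3 + 12} = 493 + \frac{12 - 24 - 9 \left(60 - 33\right)}{9} = 493 + \frac{12 - 24 - 9 \cdot 27}{9} = 493 + \frac{12 - 24 - 243}{9} = 493 + \frac{1}{9} \left(-255\right) = 493 - \frac{85}{3} = \frac{1394}{3}$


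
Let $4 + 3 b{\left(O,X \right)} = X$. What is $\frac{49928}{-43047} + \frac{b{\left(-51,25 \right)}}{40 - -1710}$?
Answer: $- \frac{12438953}{10761750} \approx -1.1558$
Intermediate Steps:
$b{\left(O,X \right)} = - \frac{4}{3} + \frac{X}{3}$
$\frac{49928}{-43047} + \frac{b{\left(-51,25 \right)}}{40 - -1710} = \frac{49928}{-43047} + \frac{- \frac{4}{3} + \frac{1}{3} \cdot 25}{40 - -1710} = 49928 \left(- \frac{1}{43047}\right) + \frac{- \frac{4}{3} + \frac{25}{3}}{40 + 1710} = - \frac{49928}{43047} + \frac{7}{1750} = - \frac{49928}{43047} + 7 \cdot \frac{1}{1750} = - \frac{49928}{43047} + \frac{1}{250} = - \frac{12438953}{10761750}$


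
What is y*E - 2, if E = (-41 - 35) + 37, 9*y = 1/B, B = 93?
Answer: -571/279 ≈ -2.0466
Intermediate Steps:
y = 1/837 (y = (⅑)/93 = (⅑)*(1/93) = 1/837 ≈ 0.0011947)
E = -39 (E = -76 + 37 = -39)
y*E - 2 = (1/837)*(-39) - 2 = -13/279 - 2 = -571/279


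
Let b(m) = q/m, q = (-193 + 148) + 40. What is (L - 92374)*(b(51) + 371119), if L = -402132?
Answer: -9359546710384/51 ≈ -1.8352e+11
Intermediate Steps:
q = -5 (q = -45 + 40 = -5)
b(m) = -5/m
(L - 92374)*(b(51) + 371119) = (-402132 - 92374)*(-5/51 + 371119) = -494506*(-5*1/51 + 371119) = -494506*(-5/51 + 371119) = -494506*18927064/51 = -9359546710384/51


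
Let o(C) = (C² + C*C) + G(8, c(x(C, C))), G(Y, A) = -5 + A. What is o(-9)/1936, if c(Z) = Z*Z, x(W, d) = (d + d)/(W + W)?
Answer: 79/968 ≈ 0.081612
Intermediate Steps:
x(W, d) = d/W (x(W, d) = (2*d)/((2*W)) = (2*d)*(1/(2*W)) = d/W)
c(Z) = Z²
o(C) = -4 + 2*C² (o(C) = (C² + C*C) + (-5 + (C/C)²) = (C² + C²) + (-5 + 1²) = 2*C² + (-5 + 1) = 2*C² - 4 = -4 + 2*C²)
o(-9)/1936 = (-4 + 2*(-9)²)/1936 = (-4 + 2*81)*(1/1936) = (-4 + 162)*(1/1936) = 158*(1/1936) = 79/968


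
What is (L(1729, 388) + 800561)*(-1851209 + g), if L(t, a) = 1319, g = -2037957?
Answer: -3118644432080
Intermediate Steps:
(L(1729, 388) + 800561)*(-1851209 + g) = (1319 + 800561)*(-1851209 - 2037957) = 801880*(-3889166) = -3118644432080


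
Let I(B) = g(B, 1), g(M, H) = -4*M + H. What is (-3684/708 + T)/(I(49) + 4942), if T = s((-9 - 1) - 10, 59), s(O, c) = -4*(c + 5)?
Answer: -15411/280073 ≈ -0.055025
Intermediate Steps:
g(M, H) = H - 4*M
I(B) = 1 - 4*B
s(O, c) = -20 - 4*c (s(O, c) = -4*(5 + c) = -20 - 4*c)
T = -256 (T = -20 - 4*59 = -20 - 236 = -256)
(-3684/708 + T)/(I(49) + 4942) = (-3684/708 - 256)/((1 - 4*49) + 4942) = (-3684*1/708 - 256)/((1 - 196) + 4942) = (-307/59 - 256)/(-195 + 4942) = -15411/59/4747 = -15411/59*1/4747 = -15411/280073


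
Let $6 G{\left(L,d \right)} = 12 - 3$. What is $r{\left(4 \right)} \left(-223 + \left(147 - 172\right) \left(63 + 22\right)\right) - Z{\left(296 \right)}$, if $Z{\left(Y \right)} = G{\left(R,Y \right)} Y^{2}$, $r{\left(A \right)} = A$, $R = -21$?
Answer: $-140816$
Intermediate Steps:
$G{\left(L,d \right)} = \frac{3}{2}$ ($G{\left(L,d \right)} = \frac{12 - 3}{6} = \frac{1}{6} \cdot 9 = \frac{3}{2}$)
$Z{\left(Y \right)} = \frac{3 Y^{2}}{2}$
$r{\left(4 \right)} \left(-223 + \left(147 - 172\right) \left(63 + 22\right)\right) - Z{\left(296 \right)} = 4 \left(-223 + \left(147 - 172\right) \left(63 + 22\right)\right) - \frac{3 \cdot 296^{2}}{2} = 4 \left(-223 - 2125\right) - \frac{3}{2} \cdot 87616 = 4 \left(-223 - 2125\right) - 131424 = 4 \left(-2348\right) - 131424 = -9392 - 131424 = -140816$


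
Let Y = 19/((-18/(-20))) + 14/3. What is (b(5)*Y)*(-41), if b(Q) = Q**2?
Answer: -237800/9 ≈ -26422.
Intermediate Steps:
Y = 232/9 (Y = 19/((-18*(-1/20))) + 14*(1/3) = 19/(9/10) + 14/3 = 19*(10/9) + 14/3 = 190/9 + 14/3 = 232/9 ≈ 25.778)
(b(5)*Y)*(-41) = (5**2*(232/9))*(-41) = (25*(232/9))*(-41) = (5800/9)*(-41) = -237800/9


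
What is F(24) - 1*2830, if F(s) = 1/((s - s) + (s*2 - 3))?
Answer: -127349/45 ≈ -2830.0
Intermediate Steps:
F(s) = 1/(-3 + 2*s) (F(s) = 1/(0 + (2*s - 3)) = 1/(0 + (-3 + 2*s)) = 1/(-3 + 2*s))
F(24) - 1*2830 = 1/(-3 + 2*24) - 1*2830 = 1/(-3 + 48) - 2830 = 1/45 - 2830 = -127349/45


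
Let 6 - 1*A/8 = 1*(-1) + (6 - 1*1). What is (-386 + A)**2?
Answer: 136900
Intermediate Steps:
A = 16 (A = 48 - 8*(1*(-1) + (6 - 1*1)) = 48 - 8*(-1 + (6 - 1)) = 48 - 8*(-1 + 5) = 48 - 8*4 = 48 - 32 = 16)
(-386 + A)**2 = (-386 + 16)**2 = (-370)**2 = 136900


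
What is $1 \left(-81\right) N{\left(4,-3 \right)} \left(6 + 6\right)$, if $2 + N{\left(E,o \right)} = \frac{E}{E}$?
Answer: $972$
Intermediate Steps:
$N{\left(E,o \right)} = -1$ ($N{\left(E,o \right)} = -2 + \frac{E}{E} = -2 + 1 = -1$)
$1 \left(-81\right) N{\left(4,-3 \right)} \left(6 + 6\right) = 1 \left(-81\right) \left(- (6 + 6)\right) = - 81 \left(\left(-1\right) 12\right) = \left(-81\right) \left(-12\right) = 972$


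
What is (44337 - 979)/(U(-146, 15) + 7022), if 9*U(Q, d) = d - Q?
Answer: 390222/63359 ≈ 6.1589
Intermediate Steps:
U(Q, d) = -Q/9 + d/9 (U(Q, d) = (d - Q)/9 = -Q/9 + d/9)
(44337 - 979)/(U(-146, 15) + 7022) = (44337 - 979)/((-⅑*(-146) + (⅑)*15) + 7022) = 43358/((146/9 + 5/3) + 7022) = 43358/(161/9 + 7022) = 43358/(63359/9) = 43358*(9/63359) = 390222/63359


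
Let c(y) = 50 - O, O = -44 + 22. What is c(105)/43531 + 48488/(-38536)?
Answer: -263494567/209688827 ≈ -1.2566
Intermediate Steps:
O = -22
c(y) = 72 (c(y) = 50 - 1*(-22) = 50 + 22 = 72)
c(105)/43531 + 48488/(-38536) = 72/43531 + 48488/(-38536) = 72*(1/43531) + 48488*(-1/38536) = 72/43531 - 6061/4817 = -263494567/209688827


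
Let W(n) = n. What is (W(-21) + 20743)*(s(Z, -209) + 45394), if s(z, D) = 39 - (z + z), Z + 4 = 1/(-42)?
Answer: 19774217164/21 ≈ 9.4163e+8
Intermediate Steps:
Z = -169/42 (Z = -4 + 1/(-42) = -4 - 1/42 = -169/42 ≈ -4.0238)
s(z, D) = 39 - 2*z
(W(-21) + 20743)*(s(Z, -209) + 45394) = (-21 + 20743)*((39 - 2*(-169/42)) + 45394) = 20722*((39 + 169/21) + 45394) = 20722*(988/21 + 45394) = 20722*(954262/21) = 19774217164/21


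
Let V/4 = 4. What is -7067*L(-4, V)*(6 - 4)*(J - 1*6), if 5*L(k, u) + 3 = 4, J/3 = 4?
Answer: -84804/5 ≈ -16961.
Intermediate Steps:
J = 12 (J = 3*4 = 12)
V = 16 (V = 4*4 = 16)
L(k, u) = 1/5 (L(k, u) = -3/5 + (1/5)*4 = -3/5 + 4/5 = 1/5)
-7067*L(-4, V)*(6 - 4)*(J - 1*6) = -7067*(6 - 4)/5*(12 - 1*6) = -7067*(1/5)*2*(12 - 6) = -14134*6/5 = -7067*12/5 = -84804/5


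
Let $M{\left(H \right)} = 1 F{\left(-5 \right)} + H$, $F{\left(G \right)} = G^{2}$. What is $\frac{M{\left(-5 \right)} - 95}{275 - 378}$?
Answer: $\frac{75}{103} \approx 0.72816$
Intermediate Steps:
$M{\left(H \right)} = 25 + H$ ($M{\left(H \right)} = 1 \left(-5\right)^{2} + H = 1 \cdot 25 + H = 25 + H$)
$\frac{M{\left(-5 \right)} - 95}{275 - 378} = \frac{\left(25 - 5\right) - 95}{275 - 378} = \frac{20 - 95}{-103} = \left(-75\right) \left(- \frac{1}{103}\right) = \frac{75}{103}$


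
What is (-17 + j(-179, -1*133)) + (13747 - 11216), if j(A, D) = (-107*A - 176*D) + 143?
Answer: 45218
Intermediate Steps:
j(A, D) = 143 - 176*D - 107*A (j(A, D) = (-176*D - 107*A) + 143 = 143 - 176*D - 107*A)
(-17 + j(-179, -1*133)) + (13747 - 11216) = (-17 + (143 - (-176)*133 - 107*(-179))) + (13747 - 11216) = (-17 + (143 - 176*(-133) + 19153)) + 2531 = (-17 + (143 + 23408 + 19153)) + 2531 = (-17 + 42704) + 2531 = 42687 + 2531 = 45218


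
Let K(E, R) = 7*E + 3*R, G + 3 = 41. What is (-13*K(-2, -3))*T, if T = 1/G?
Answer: 299/38 ≈ 7.8684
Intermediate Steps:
G = 38 (G = -3 + 41 = 38)
K(E, R) = 3*R + 7*E
T = 1/38 ≈ 0.026316
(-13*K(-2, -3))*T = -13*(3*(-3) + 7*(-2))*(1/38) = -13*(-9 - 14)*(1/38) = -13*(-23)*(1/38) = 299*(1/38) = 299/38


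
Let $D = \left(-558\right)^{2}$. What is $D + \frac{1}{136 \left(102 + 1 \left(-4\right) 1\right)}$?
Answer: $\frac{4149859393}{13328} \approx 3.1136 \cdot 10^{5}$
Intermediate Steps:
$D = 311364$
$D + \frac{1}{136 \left(102 + 1 \left(-4\right) 1\right)} = 311364 + \frac{1}{136 \left(102 + 1 \left(-4\right) 1\right)} = 311364 + \frac{1}{136 \left(102 - 4\right)} = 311364 + \frac{1}{136 \cdot 98} = 311364 + \frac{1}{13328} = \frac{4149859393}{13328}$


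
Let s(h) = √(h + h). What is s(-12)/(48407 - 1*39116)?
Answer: 2*I*√6/9291 ≈ 0.00052728*I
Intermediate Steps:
s(h) = √2*√h (s(h) = √(2*h) = √2*√h)
s(-12)/(48407 - 1*39116) = (√2*√(-12))/(48407 - 1*39116) = (√2*(2*I*√3))/(48407 - 39116) = (2*I*√6)/9291 = (2*I*√6)*(1/9291) = 2*I*√6/9291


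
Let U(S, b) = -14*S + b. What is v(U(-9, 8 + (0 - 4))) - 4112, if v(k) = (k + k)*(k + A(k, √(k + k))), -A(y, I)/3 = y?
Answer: -71712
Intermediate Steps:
A(y, I) = -3*y
U(S, b) = b - 14*S
v(k) = -4*k² (v(k) = (k + k)*(k - 3*k) = (2*k)*(-2*k) = -4*k²)
v(U(-9, 8 + (0 - 4))) - 4112 = -4*((8 + (0 - 4)) - 14*(-9))² - 4112 = -4*((8 - 4) + 126)² - 4112 = -4*(4 + 126)² - 4112 = -4*130² - 4112 = -4*16900 - 4112 = -67600 - 4112 = -71712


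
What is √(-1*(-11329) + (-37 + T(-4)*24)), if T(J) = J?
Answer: 6*√311 ≈ 105.81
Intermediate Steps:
√(-1*(-11329) + (-37 + T(-4)*24)) = √(-1*(-11329) + (-37 - 4*24)) = √(11329 + (-37 - 96)) = √(11329 - 133) = √11196 = 6*√311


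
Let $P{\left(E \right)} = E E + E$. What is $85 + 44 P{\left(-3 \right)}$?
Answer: $349$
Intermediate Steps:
$P{\left(E \right)} = E + E^{2}$ ($P{\left(E \right)} = E^{2} + E = E + E^{2}$)
$85 + 44 P{\left(-3 \right)} = 85 + 44 \left(- 3 \left(1 - 3\right)\right) = 85 + 44 \left(\left(-3\right) \left(-2\right)\right) = 85 + 44 \cdot 6 = 85 + 264 = 349$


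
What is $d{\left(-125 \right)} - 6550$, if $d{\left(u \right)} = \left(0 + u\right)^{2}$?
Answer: $9075$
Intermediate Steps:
$d{\left(u \right)} = u^{2}$
$d{\left(-125 \right)} - 6550 = \left(-125\right)^{2} - 6550 = 15625 - 6550 = 9075$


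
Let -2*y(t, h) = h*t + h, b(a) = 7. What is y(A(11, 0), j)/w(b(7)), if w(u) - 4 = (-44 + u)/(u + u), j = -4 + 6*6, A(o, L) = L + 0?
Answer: -224/19 ≈ -11.789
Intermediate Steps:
A(o, L) = L
j = 32 (j = -4 + 36 = 32)
w(u) = 4 + (-44 + u)/(2*u) (w(u) = 4 + (-44 + u)/(u + u) = 4 + (-44 + u)/((2*u)) = 4 + (-44 + u)*(1/(2*u)) = 4 + (-44 + u)/(2*u))
y(t, h) = -h/2 - h*t/2 (y(t, h) = -(h*t + h)/2 = -(h + h*t)/2 = -h/2 - h*t/2)
y(A(11, 0), j)/w(b(7)) = (-½*32*(1 + 0))/(9/2 - 22/7) = (-½*32*1)/(9/2 - 22*⅐) = -16/(9/2 - 22/7) = -16/19/14 = -16*14/19 = -224/19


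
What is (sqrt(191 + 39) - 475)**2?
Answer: (475 - sqrt(230))**2 ≈ 2.1145e+5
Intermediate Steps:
(sqrt(191 + 39) - 475)**2 = (sqrt(230) - 475)**2 = (-475 + sqrt(230))**2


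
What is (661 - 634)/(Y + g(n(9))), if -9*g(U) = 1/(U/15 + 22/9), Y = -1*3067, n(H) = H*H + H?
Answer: -2052/233093 ≈ -0.0088034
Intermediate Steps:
n(H) = H + H² (n(H) = H² + H = H + H²)
Y = -3067
g(U) = -1/(9*(22/9 + U/15)) (g(U) = -1/(9*(U/15 + 22/9)) = -1/(9*(22/9 + U/15)))
(661 - 634)/(Y + g(n(9))) = (661 - 634)/(-3067 - 5/(110 + 3*(9*(1 + 9)))) = 27/(-3067 - 5/(110 + 3*(9*10))) = 27/(-3067 - 5/(110 + 3*90)) = 27/(-3067 - 5/(110 + 270)) = 27/(-3067 - 5/380) = 27/(-3067 - 5*1/380) = 27/(-3067 - 1/76) = 27/(-233093/76) = 27*(-76/233093) = -2052/233093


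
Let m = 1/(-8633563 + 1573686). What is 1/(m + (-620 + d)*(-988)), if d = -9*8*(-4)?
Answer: 7059877/2315752614031 ≈ 3.0486e-6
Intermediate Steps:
m = -1/7059877 (m = 1/(-7059877) = -1/7059877 ≈ -1.4165e-7)
d = 288 (d = -72*(-4) = 288)
1/(m + (-620 + d)*(-988)) = 1/(-1/7059877 + (-620 + 288)*(-988)) = 1/(-1/7059877 - 332*(-988)) = 1/(-1/7059877 + 328016) = 1/(2315752614031/7059877) = 7059877/2315752614031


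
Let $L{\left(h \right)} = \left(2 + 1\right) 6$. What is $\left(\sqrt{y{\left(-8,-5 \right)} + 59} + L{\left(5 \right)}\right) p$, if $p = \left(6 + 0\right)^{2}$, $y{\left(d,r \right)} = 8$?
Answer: $648 + 36 \sqrt{67} \approx 942.67$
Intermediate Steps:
$L{\left(h \right)} = 18$ ($L{\left(h \right)} = 3 \cdot 6 = 18$)
$p = 36$ ($p = 6^{2} = 36$)
$\left(\sqrt{y{\left(-8,-5 \right)} + 59} + L{\left(5 \right)}\right) p = \left(\sqrt{8 + 59} + 18\right) 36 = \left(\sqrt{67} + 18\right) 36 = \left(18 + \sqrt{67}\right) 36 = 648 + 36 \sqrt{67}$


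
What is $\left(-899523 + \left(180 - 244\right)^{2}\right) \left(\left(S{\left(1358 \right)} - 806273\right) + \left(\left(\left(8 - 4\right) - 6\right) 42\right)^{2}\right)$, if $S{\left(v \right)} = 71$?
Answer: $715576905342$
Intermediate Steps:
$\left(-899523 + \left(180 - 244\right)^{2}\right) \left(\left(S{\left(1358 \right)} - 806273\right) + \left(\left(\left(8 - 4\right) - 6\right) 42\right)^{2}\right) = \left(-899523 + \left(180 - 244\right)^{2}\right) \left(\left(71 - 806273\right) + \left(\left(\left(8 - 4\right) - 6\right) 42\right)^{2}\right) = \left(-899523 + \left(-64\right)^{2}\right) \left(-806202 + \left(\left(4 - 6\right) 42\right)^{2}\right) = \left(-899523 + 4096\right) \left(-806202 + \left(\left(-2\right) 42\right)^{2}\right) = - 895427 \left(-806202 + \left(-84\right)^{2}\right) = - 895427 \left(-806202 + 7056\right) = \left(-895427\right) \left(-799146\right) = 715576905342$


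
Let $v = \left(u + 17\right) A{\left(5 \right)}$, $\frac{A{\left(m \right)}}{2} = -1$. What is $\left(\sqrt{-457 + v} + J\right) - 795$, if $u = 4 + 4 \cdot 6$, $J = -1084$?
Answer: $-1879 + i \sqrt{547} \approx -1879.0 + 23.388 i$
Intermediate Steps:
$A{\left(m \right)} = -2$ ($A{\left(m \right)} = 2 \left(-1\right) = -2$)
$u = 28$ ($u = 4 + 24 = 28$)
$v = -90$ ($v = \left(28 + 17\right) \left(-2\right) = 45 \left(-2\right) = -90$)
$\left(\sqrt{-457 + v} + J\right) - 795 = \left(\sqrt{-457 - 90} - 1084\right) - 795 = \left(\sqrt{-547} - 1084\right) - 795 = \left(i \sqrt{547} - 1084\right) - 795 = \left(-1084 + i \sqrt{547}\right) - 795 = -1879 + i \sqrt{547}$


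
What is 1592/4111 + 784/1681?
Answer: 5899176/6910591 ≈ 0.85364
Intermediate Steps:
1592/4111 + 784/1681 = 5899176/6910591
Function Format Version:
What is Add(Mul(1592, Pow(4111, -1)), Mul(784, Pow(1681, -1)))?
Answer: Rational(5899176, 6910591) ≈ 0.85364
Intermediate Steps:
Add(Mul(1592, Pow(4111, -1)), Mul(784, Pow(1681, -1))) = Add(Mul(1592, Rational(1, 4111)), Mul(784, Rational(1, 1681))) = Add(Rational(1592, 4111), Rational(784, 1681)) = Rational(5899176, 6910591)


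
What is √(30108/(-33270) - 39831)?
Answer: I*√1224712577585/5545 ≈ 199.58*I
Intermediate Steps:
√(30108/(-33270) - 39831) = √(30108*(-1/33270) - 39831) = √(-5018/5545 - 39831) = √(-220867913/5545) = I*√1224712577585/5545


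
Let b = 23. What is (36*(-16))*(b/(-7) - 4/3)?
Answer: 18624/7 ≈ 2660.6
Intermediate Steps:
(36*(-16))*(b/(-7) - 4/3) = (36*(-16))*(23/(-7) - 4/3) = -576*(23*(-1/7) - 4*1/3) = -576*(-23/7 - 4/3) = -576*(-97/21) = 18624/7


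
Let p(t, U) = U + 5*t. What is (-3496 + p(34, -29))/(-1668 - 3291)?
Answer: 3355/4959 ≈ 0.67655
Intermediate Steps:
(-3496 + p(34, -29))/(-1668 - 3291) = (-3496 + (-29 + 5*34))/(-1668 - 3291) = (-3496 + (-29 + 170))/(-4959) = (-3496 + 141)*(-1/4959) = -3355*(-1/4959) = 3355/4959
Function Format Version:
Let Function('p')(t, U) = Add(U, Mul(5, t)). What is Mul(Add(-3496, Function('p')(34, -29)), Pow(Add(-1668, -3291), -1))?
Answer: Rational(3355, 4959) ≈ 0.67655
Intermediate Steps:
Mul(Add(-3496, Function('p')(34, -29)), Pow(Add(-1668, -3291), -1)) = Mul(Add(-3496, Add(-29, Mul(5, 34))), Pow(Add(-1668, -3291), -1)) = Mul(Add(-3496, Add(-29, 170)), Pow(-4959, -1)) = Mul(Add(-3496, 141), Rational(-1, 4959)) = Mul(-3355, Rational(-1, 4959)) = Rational(3355, 4959)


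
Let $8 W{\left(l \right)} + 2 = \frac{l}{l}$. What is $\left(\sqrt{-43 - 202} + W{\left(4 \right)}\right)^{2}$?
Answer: $\frac{\left(1 - 56 i \sqrt{5}\right)^{2}}{64} \approx -244.98 - 3.9131 i$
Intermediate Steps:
$W{\left(l \right)} = - \frac{1}{8}$ ($W{\left(l \right)} = - \frac{1}{4} + \frac{l \frac{1}{l}}{8} = - \frac{1}{4} + \frac{1}{8} \cdot 1 = - \frac{1}{4} + \frac{1}{8} = - \frac{1}{8}$)
$\left(\sqrt{-43 - 202} + W{\left(4 \right)}\right)^{2} = \left(\sqrt{-43 - 202} - \frac{1}{8}\right)^{2} = \left(\sqrt{-245} - \frac{1}{8}\right)^{2} = \left(7 i \sqrt{5} - \frac{1}{8}\right)^{2} = \left(- \frac{1}{8} + 7 i \sqrt{5}\right)^{2}$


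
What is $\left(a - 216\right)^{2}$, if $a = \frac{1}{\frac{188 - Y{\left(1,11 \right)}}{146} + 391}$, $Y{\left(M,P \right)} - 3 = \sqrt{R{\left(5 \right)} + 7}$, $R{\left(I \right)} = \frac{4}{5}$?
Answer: $\frac{3137013094551530300299324}{67238664767828727889} - \frac{258589580461898 \sqrt{195}}{67238664767828727889} \approx 46655.0$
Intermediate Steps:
$R{\left(I \right)} = \frac{4}{5}$ ($R{\left(I \right)} = 4 \cdot \frac{1}{5} = \frac{4}{5}$)
$Y{\left(M,P \right)} = 3 + \frac{\sqrt{195}}{5}$ ($Y{\left(M,P \right)} = 3 + \sqrt{\frac{4}{5} + 7} = 3 + \sqrt{\frac{39}{5}} = 3 + \frac{\sqrt{195}}{5}$)
$a = \frac{1}{\frac{57271}{146} - \frac{\sqrt{195}}{730}}$ ($a = \frac{1}{\frac{188 - \left(3 + \frac{\sqrt{195}}{5}\right)}{146} + 391} = \frac{1}{\left(188 - \left(3 + \frac{\sqrt{195}}{5}\right)\right) \frac{1}{146} + 391} = \frac{1}{\left(185 - \frac{\sqrt{195}}{5}\right) \frac{1}{146} + 391} = \frac{1}{\left(\frac{185}{146} - \frac{\sqrt{195}}{730}\right) + 391} = \frac{1}{\frac{57271}{146} - \frac{\sqrt{195}}{730}} \approx 0.0025494$)
$\left(a - 216\right)^{2} = \left(\left(\frac{20903915}{8199918583} + \frac{73 \sqrt{195}}{8199918583}\right) - 216\right)^{2} = \left(- \frac{1771161510013}{8199918583} + \frac{73 \sqrt{195}}{8199918583}\right)^{2}$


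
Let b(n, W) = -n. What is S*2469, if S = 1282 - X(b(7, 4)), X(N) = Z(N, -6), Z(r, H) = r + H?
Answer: 3197355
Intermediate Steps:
Z(r, H) = H + r
X(N) = -6 + N
S = 1295 (S = 1282 - (-6 - 1*7) = 1282 - (-6 - 7) = 1282 - 1*(-13) = 1282 + 13 = 1295)
S*2469 = 1295*2469 = 3197355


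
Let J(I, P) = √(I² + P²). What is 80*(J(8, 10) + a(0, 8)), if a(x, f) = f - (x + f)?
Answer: 160*√41 ≈ 1024.5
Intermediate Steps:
a(x, f) = -x (a(x, f) = f - (f + x) = f + (-f - x) = -x)
80*(J(8, 10) + a(0, 8)) = 80*(√(8² + 10²) - 1*0) = 80*(√(64 + 100) + 0) = 80*(√164 + 0) = 80*(2*√41 + 0) = 80*(2*√41) = 160*√41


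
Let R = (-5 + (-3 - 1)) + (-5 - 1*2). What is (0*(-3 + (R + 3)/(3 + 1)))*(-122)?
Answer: 0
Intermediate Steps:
R = -16 (R = (-5 - 4) + (-5 - 2) = -9 - 7 = -16)
(0*(-3 + (R + 3)/(3 + 1)))*(-122) = (0*(-3 + (-16 + 3)/(3 + 1)))*(-122) = (0*(-3 - 13/4))*(-122) = (0*(-25/4))*(-122) = 0*(-122) = 0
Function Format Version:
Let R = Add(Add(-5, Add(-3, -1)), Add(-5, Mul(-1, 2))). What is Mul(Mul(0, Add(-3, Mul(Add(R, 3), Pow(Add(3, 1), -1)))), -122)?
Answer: 0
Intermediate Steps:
R = -16 (R = Add(Add(-5, -4), Add(-5, -2)) = Add(-9, -7) = -16)
Mul(Mul(0, Add(-3, Mul(Add(R, 3), Pow(Add(3, 1), -1)))), -122) = Mul(Mul(0, Add(-3, Mul(Add(-16, 3), Pow(Add(3, 1), -1)))), -122) = Mul(Mul(0, Add(-3, Mul(-13, Pow(4, -1)))), -122) = Mul(Mul(0, Add(-3, Mul(-13, Rational(1, 4)))), -122) = Mul(Mul(0, Add(-3, Rational(-13, 4))), -122) = Mul(Mul(0, Rational(-25, 4)), -122) = Mul(0, -122) = 0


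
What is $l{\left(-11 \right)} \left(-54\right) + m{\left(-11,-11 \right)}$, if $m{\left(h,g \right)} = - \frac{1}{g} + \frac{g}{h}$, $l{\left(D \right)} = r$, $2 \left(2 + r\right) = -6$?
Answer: $\frac{2982}{11} \approx 271.09$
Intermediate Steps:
$r = -5$ ($r = -2 + \frac{1}{2} \left(-6\right) = -2 - 3 = -5$)
$l{\left(D \right)} = -5$
$l{\left(-11 \right)} \left(-54\right) + m{\left(-11,-11 \right)} = \left(-5\right) \left(-54\right) - \left(- \frac{1}{11} - 1\right) = 270 - - \frac{12}{11} = 270 + \left(\frac{1}{11} + 1\right) = 270 + \frac{12}{11} = \frac{2982}{11}$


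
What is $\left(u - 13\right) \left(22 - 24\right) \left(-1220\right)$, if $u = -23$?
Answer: $-87840$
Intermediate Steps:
$\left(u - 13\right) \left(22 - 24\right) \left(-1220\right) = \left(-23 - 13\right) \left(22 - 24\right) \left(-1220\right) = \left(-36\right) \left(-2\right) \left(-1220\right) = 72 \left(-1220\right) = -87840$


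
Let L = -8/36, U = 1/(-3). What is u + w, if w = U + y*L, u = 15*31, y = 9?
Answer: 1388/3 ≈ 462.67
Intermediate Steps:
U = -1/3 ≈ -0.33333
L = -2/9 (L = -8*1/36 = -2/9 ≈ -0.22222)
u = 465
w = -7/3 (w = -1/3 + 9*(-2/9) = -1/3 - 2 = -7/3 ≈ -2.3333)
u + w = 465 - 7/3 = 1388/3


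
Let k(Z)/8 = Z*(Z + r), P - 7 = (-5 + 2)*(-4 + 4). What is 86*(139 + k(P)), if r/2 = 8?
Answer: 122722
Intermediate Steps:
r = 16 (r = 2*8 = 16)
P = 7 (P = 7 + (-5 + 2)*(-4 + 4) = 7 - 3*0 = 7 + 0 = 7)
k(Z) = 8*Z*(16 + Z) (k(Z) = 8*(Z*(Z + 16)) = 8*(Z*(16 + Z)) = 8*Z*(16 + Z))
86*(139 + k(P)) = 86*(139 + 8*7*(16 + 7)) = 86*(139 + 8*7*23) = 86*(139 + 1288) = 86*1427 = 122722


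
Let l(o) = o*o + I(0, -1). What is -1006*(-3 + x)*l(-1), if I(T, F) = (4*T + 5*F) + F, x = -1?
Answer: -20120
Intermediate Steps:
I(T, F) = 4*T + 6*F
l(o) = -6 + o**2 (l(o) = o*o + (4*0 + 6*(-1)) = o**2 + (0 - 6) = o**2 - 6 = -6 + o**2)
-1006*(-3 + x)*l(-1) = -1006*(-3 - 1)*(-6 + (-1)**2) = -(-4024)*(-6 + 1) = -(-4024)*(-5) = -1006*20 = -20120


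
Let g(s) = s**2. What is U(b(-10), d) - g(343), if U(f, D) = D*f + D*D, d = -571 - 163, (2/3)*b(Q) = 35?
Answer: 382572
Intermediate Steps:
b(Q) = 105/2 (b(Q) = (3/2)*35 = 105/2)
d = -734
U(f, D) = D**2 + D*f (U(f, D) = D*f + D**2 = D**2 + D*f)
U(b(-10), d) - g(343) = -734*(-734 + 105/2) - 1*343**2 = -734*(-1363/2) - 1*117649 = 500221 - 117649 = 382572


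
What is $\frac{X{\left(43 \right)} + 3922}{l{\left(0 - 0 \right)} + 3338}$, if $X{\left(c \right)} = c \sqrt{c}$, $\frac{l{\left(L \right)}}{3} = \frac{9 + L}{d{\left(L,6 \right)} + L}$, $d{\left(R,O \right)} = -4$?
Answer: $\frac{15688}{13325} + \frac{172 \sqrt{43}}{13325} \approx 1.262$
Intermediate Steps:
$l{\left(L \right)} = \frac{3 \left(9 + L\right)}{-4 + L}$ ($l{\left(L \right)} = 3 \frac{9 + L}{-4 + L} = \frac{3 \left(9 + L\right)}{-4 + L}$)
$X{\left(c \right)} = c^{\frac{3}{2}}$
$\frac{X{\left(43 \right)} + 3922}{l{\left(0 - 0 \right)} + 3338} = \frac{43^{\frac{3}{2}} + 3922}{\frac{3 \left(9 + \left(0 - 0\right)\right)}{-4 + \left(0 - 0\right)} + 3338} = \frac{43 \sqrt{43} + 3922}{\frac{3 \left(9 + \left(0 + 0\right)\right)}{-4 + \left(0 + 0\right)} + 3338} = \frac{3922 + 43 \sqrt{43}}{\frac{3 \left(9 + 0\right)}{-4 + 0} + 3338} = \frac{3922 + 43 \sqrt{43}}{3 \frac{1}{-4} \cdot 9 + 3338} = \frac{3922 + 43 \sqrt{43}}{3 \left(- \frac{1}{4}\right) 9 + 3338} = \frac{3922 + 43 \sqrt{43}}{- \frac{27}{4} + 3338} = \frac{3922 + 43 \sqrt{43}}{\frac{13325}{4}} = \left(3922 + 43 \sqrt{43}\right) \frac{4}{13325} = \frac{15688}{13325} + \frac{172 \sqrt{43}}{13325}$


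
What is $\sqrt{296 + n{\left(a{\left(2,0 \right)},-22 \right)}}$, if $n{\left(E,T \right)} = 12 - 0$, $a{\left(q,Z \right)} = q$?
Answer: $2 \sqrt{77} \approx 17.55$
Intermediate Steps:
$n{\left(E,T \right)} = 12$ ($n{\left(E,T \right)} = 12 + 0 = 12$)
$\sqrt{296 + n{\left(a{\left(2,0 \right)},-22 \right)}} = \sqrt{296 + 12} = \sqrt{308} = 2 \sqrt{77}$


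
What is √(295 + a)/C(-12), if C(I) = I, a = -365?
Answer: -I*√70/12 ≈ -0.69722*I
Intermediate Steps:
√(295 + a)/C(-12) = √(295 - 365)/(-12) = √(-70)*(-1/12) = (I*√70)*(-1/12) = -I*√70/12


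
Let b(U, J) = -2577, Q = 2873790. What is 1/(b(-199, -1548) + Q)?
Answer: 1/2871213 ≈ 3.4828e-7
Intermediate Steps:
1/(b(-199, -1548) + Q) = 1/(-2577 + 2873790) = 1/2871213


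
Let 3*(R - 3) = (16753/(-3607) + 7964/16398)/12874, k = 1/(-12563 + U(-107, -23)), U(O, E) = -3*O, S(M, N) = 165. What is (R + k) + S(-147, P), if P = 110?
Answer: 587276961754635266/3495700141249383 ≈ 168.00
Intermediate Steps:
k = -1/12242 (k = 1/(-12563 - 3*(-107)) = 1/(-12563 + 321) = 1/(-12242) = -1/12242 ≈ -8.1686e-5)
R = 3426474104965/1142199033246 (R = 3 + ((16753/(-3607) + 7964/16398)/12874)/3 = 3 + ((16753*(-1/3607) + 7964*(1/16398))*(1/12874))/3 = 3 + ((-16753/3607 + 3982/8199)*(1/12874))/3 = 3 + (-122994773/29573793*1/12874)/3 = 3 + (⅓)*(-122994773/380733011082) = 3 - 122994773/1142199033246 = 3426474104965/1142199033246 ≈ 2.9999)
(R + k) + S(-147, P) = (3426474104965/1142199033246 - 1/12242) + 165 = 10486438448487071/3495700141249383 + 165 = 587276961754635266/3495700141249383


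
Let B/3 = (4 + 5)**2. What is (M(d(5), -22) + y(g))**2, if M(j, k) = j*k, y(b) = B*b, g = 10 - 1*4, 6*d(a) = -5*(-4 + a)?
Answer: 19616041/9 ≈ 2.1796e+6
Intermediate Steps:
d(a) = 10/3 - 5*a/6 (d(a) = (-5*(-4 + a))/6 = (20 - 5*a)/6 = 10/3 - 5*a/6)
g = 6 (g = 10 - 4 = 6)
B = 243 (B = 3*(4 + 5)**2 = 3*9**2 = 3*81 = 243)
y(b) = 243*b
(M(d(5), -22) + y(g))**2 = ((10/3 - 5/6*5)*(-22) + 243*6)**2 = ((10/3 - 25/6)*(-22) + 1458)**2 = (-5/6*(-22) + 1458)**2 = (55/3 + 1458)**2 = (4429/3)**2 = 19616041/9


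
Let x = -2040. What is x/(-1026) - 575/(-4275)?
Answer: 121/57 ≈ 2.1228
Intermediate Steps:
x/(-1026) - 575/(-4275) = -2040/(-1026) - 575/(-4275) = -2040*(-1/1026) - 575*(-1/4275) = 340/171 + 23/171 = 121/57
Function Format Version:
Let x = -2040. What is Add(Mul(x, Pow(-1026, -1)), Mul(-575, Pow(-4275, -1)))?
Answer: Rational(121, 57) ≈ 2.1228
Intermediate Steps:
Add(Mul(x, Pow(-1026, -1)), Mul(-575, Pow(-4275, -1))) = Add(Mul(-2040, Pow(-1026, -1)), Mul(-575, Pow(-4275, -1))) = Add(Mul(-2040, Rational(-1, 1026)), Mul(-575, Rational(-1, 4275))) = Add(Rational(340, 171), Rational(23, 171)) = Rational(121, 57)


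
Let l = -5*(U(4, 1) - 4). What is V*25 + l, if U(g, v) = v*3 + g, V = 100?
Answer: 2485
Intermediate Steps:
U(g, v) = g + 3*v (U(g, v) = 3*v + g = g + 3*v)
l = -15 (l = -5*((4 + 3*1) - 4) = -5*((4 + 3) - 4) = -5*(7 - 4) = -5*3 = -15)
V*25 + l = 100*25 - 15 = 2500 - 15 = 2485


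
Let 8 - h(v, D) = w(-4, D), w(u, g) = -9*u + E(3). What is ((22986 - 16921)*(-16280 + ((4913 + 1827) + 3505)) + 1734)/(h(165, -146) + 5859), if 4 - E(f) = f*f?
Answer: -36600541/5836 ≈ -6271.5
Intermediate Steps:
E(f) = 4 - f² (E(f) = 4 - f*f = 4 - f²)
w(u, g) = -5 - 9*u (w(u, g) = -9*u + (4 - 1*3²) = -9*u + (4 - 1*9) = -9*u + (4 - 9) = -9*u - 5 = -5 - 9*u)
h(v, D) = -23 (h(v, D) = 8 - (-5 - 9*(-4)) = 8 - (-5 + 36) = 8 - 1*31 = 8 - 31 = -23)
((22986 - 16921)*(-16280 + ((4913 + 1827) + 3505)) + 1734)/(h(165, -146) + 5859) = ((22986 - 16921)*(-16280 + ((4913 + 1827) + 3505)) + 1734)/(-23 + 5859) = (6065*(-16280 + (6740 + 3505)) + 1734)/5836 = (6065*(-16280 + 10245) + 1734)*(1/5836) = (6065*(-6035) + 1734)*(1/5836) = (-36602275 + 1734)*(1/5836) = -36600541*1/5836 = -36600541/5836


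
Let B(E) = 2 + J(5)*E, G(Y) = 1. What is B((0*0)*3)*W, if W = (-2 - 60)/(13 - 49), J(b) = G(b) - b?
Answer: 31/9 ≈ 3.4444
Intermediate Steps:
J(b) = 1 - b
B(E) = 2 - 4*E (B(E) = 2 + (1 - 1*5)*E = 2 + (1 - 5)*E = 2 - 4*E)
W = 31/18 (W = -62/(-36) = -62*(-1/36) = 31/18 ≈ 1.7222)
B((0*0)*3)*W = (2 - 4*0*0*3)*(31/18) = (2 - 0*3)*(31/18) = (2 - 4*0)*(31/18) = (2 + 0)*(31/18) = 2*(31/18) = 31/9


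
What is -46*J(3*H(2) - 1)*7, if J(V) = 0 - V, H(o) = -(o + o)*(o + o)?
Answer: -15778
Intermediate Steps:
H(o) = -4*o**2 (H(o) = -2*o*2*o = -4*o**2)
J(V) = -V
-46*J(3*H(2) - 1)*7 = -(-46)*(3*(-4*2**2) - 1)*7 = -(-46)*(3*(-4*4) - 1)*7 = -(-46)*(3*(-16) - 1)*7 = -(-46)*(-48 - 1)*7 = -(-46)*(-49)*7 = -46*49*7 = -2254*7 = -15778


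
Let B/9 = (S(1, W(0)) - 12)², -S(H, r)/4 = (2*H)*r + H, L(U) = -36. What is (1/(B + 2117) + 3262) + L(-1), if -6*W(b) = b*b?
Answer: 14262147/4421 ≈ 3226.0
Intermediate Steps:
W(b) = -b²/6 (W(b) = -b*b/6 = -b²/6)
S(H, r) = -4*H - 8*H*r (S(H, r) = -4*((2*H)*r + H) = -4*(2*H*r + H) = -4*(H + 2*H*r) = -4*H - 8*H*r)
B = 2304 (B = 9*(-4*1*(1 + 2*(-⅙*0²)) - 12)² = 9*(-4*1*(1 + 2*(-⅙*0)) - 12)² = 9*(-4*1*(1 + 2*0) - 12)² = 9*(-4*1*(1 + 0) - 12)² = 9*(-4*1*1 - 12)² = 9*(-4 - 12)² = 9*(-16)² = 9*256 = 2304)
(1/(B + 2117) + 3262) + L(-1) = (1/(2304 + 2117) + 3262) - 36 = (1/4421 + 3262) - 36 = 14421303/4421 - 36 = 14262147/4421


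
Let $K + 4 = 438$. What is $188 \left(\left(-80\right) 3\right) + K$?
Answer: $-44686$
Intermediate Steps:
$K = 434$ ($K = -4 + 438 = 434$)
$188 \left(\left(-80\right) 3\right) + K = 188 \left(\left(-80\right) 3\right) + 434 = 188 \left(-240\right) + 434 = -45120 + 434 = -44686$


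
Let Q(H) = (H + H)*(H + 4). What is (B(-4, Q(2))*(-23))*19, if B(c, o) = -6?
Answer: 2622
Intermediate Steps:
Q(H) = 2*H*(4 + H) (Q(H) = (2*H)*(4 + H) = 2*H*(4 + H))
(B(-4, Q(2))*(-23))*19 = -6*(-23)*19 = 138*19 = 2622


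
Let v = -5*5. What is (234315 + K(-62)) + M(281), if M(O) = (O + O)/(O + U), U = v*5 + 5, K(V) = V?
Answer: 37715295/161 ≈ 2.3426e+5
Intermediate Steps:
v = -25
U = -120 (U = -25*5 + 5 = -125 + 5 = -120)
M(O) = 2*O/(-120 + O) (M(O) = (O + O)/(O - 120) = (2*O)/(-120 + O) = 2*O/(-120 + O))
(234315 + K(-62)) + M(281) = (234315 - 62) + 2*281/(-120 + 281) = 234253 + 2*281/161 = 234253 + 2*281*(1/161) = 234253 + 562/161 = 37715295/161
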